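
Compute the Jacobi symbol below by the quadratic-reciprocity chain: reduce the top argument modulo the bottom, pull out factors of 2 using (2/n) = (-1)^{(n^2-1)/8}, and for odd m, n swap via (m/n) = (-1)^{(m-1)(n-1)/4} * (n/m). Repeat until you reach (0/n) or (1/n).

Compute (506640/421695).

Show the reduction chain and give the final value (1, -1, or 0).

0

(506640/421695) = (84945/421695)   [reduce mod 421695]
reciprocity: (84945/421695) = +1·(421695/84945) since 84945 mod 4 = 1, 421695 mod 4 = 3; sign now +1
(421695/84945) = (81915/84945)   [reduce mod 84945]
reciprocity: (81915/84945) = +1·(84945/81915) since 81915 mod 4 = 3, 84945 mod 4 = 1; sign now +1
(84945/81915) = (3030/81915)   [reduce mod 81915]
3030 = 2^1·1515; (2/81915) = -1 since 81915 mod 8 = 3, so (3030/81915) = (-1)^1·(1515/81915); sign now -1
reciprocity: (1515/81915) = -1·(81915/1515) since 1515 mod 4 = 3, 81915 mod 4 = 3; sign now +1
(81915/1515) = (105/1515)   [reduce mod 1515]
reciprocity: (105/1515) = +1·(1515/105) since 105 mod 4 = 1, 1515 mod 4 = 3; sign now +1
(1515/105) = (45/105)   [reduce mod 105]
reciprocity: (45/105) = +1·(105/45) since 45 mod 4 = 1, 105 mod 4 = 1; sign now +1
(105/45) = (15/45)   [reduce mod 45]
reciprocity: (15/45) = +1·(45/15) since 15 mod 4 = 3, 45 mod 4 = 1; sign now +1
(45/15) = (0/15)   [reduce mod 15]
(0/15) = 0   [gcd(a, n) > 1]; final value = 0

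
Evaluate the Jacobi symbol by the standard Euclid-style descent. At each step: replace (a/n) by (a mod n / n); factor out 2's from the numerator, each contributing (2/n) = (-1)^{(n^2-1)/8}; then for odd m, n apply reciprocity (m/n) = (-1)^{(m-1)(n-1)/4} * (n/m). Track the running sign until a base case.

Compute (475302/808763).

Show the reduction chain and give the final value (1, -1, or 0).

475302 = 2^1·237651; (2/808763) = -1 since 808763 mod 8 = 3, so (475302/808763) = (-1)^1·(237651/808763); sign now -1
reciprocity: (237651/808763) = -1·(808763/237651) since 237651 mod 4 = 3, 808763 mod 4 = 3; sign now +1
(808763/237651) = (95810/237651)   [reduce mod 237651]
95810 = 2^1·47905; (2/237651) = -1 since 237651 mod 8 = 3, so (95810/237651) = (-1)^1·(47905/237651); sign now -1
reciprocity: (47905/237651) = +1·(237651/47905) since 47905 mod 4 = 1, 237651 mod 4 = 3; sign now -1
(237651/47905) = (46031/47905)   [reduce mod 47905]
reciprocity: (46031/47905) = +1·(47905/46031) since 46031 mod 4 = 3, 47905 mod 4 = 1; sign now -1
(47905/46031) = (1874/46031)   [reduce mod 46031]
1874 = 2^1·937; (2/46031) = +1 since 46031 mod 8 = 7, so (1874/46031) = (+1)^1·(937/46031); sign now -1
reciprocity: (937/46031) = +1·(46031/937) since 937 mod 4 = 1, 46031 mod 4 = 3; sign now -1
(46031/937) = (118/937)   [reduce mod 937]
118 = 2^1·59; (2/937) = +1 since 937 mod 8 = 1, so (118/937) = (+1)^1·(59/937); sign now -1
reciprocity: (59/937) = +1·(937/59) since 59 mod 4 = 3, 937 mod 4 = 1; sign now -1
(937/59) = (52/59)   [reduce mod 59]
52 = 2^2·13; (2/59) = -1 since 59 mod 8 = 3, so (52/59) = (-1)^2·(13/59); sign now -1
reciprocity: (13/59) = +1·(59/13) since 13 mod 4 = 1, 59 mod 4 = 3; sign now -1
(59/13) = (7/13)   [reduce mod 13]
reciprocity: (7/13) = +1·(13/7) since 7 mod 4 = 3, 13 mod 4 = 1; sign now -1
(13/7) = (6/7)   [reduce mod 7]
6 = 2^1·3; (2/7) = +1 since 7 mod 8 = 7, so (6/7) = (+1)^1·(3/7); sign now -1
reciprocity: (3/7) = -1·(7/3) since 3 mod 4 = 3, 7 mod 4 = 3; sign now +1
(7/3) = (1/3)   [reduce mod 3]
(1/3) = 1; final value = sign = +1

1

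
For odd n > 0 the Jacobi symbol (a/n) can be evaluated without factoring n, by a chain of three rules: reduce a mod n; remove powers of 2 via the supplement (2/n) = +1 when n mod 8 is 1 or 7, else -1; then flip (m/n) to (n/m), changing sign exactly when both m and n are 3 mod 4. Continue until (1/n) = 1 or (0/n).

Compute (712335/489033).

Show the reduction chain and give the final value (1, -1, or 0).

0

(712335/489033) = (223302/489033)   [reduce mod 489033]
223302 = 2^1·111651; (2/489033) = +1 since 489033 mod 8 = 1, so (223302/489033) = (+1)^1·(111651/489033); sign now +1
reciprocity: (111651/489033) = +1·(489033/111651) since 111651 mod 4 = 3, 489033 mod 4 = 1; sign now +1
(489033/111651) = (42429/111651)   [reduce mod 111651]
reciprocity: (42429/111651) = +1·(111651/42429) since 42429 mod 4 = 1, 111651 mod 4 = 3; sign now +1
(111651/42429) = (26793/42429)   [reduce mod 42429]
reciprocity: (26793/42429) = +1·(42429/26793) since 26793 mod 4 = 1, 42429 mod 4 = 1; sign now +1
(42429/26793) = (15636/26793)   [reduce mod 26793]
15636 = 2^2·3909; (2/26793) = +1 since 26793 mod 8 = 1, so (15636/26793) = (+1)^2·(3909/26793); sign now +1
reciprocity: (3909/26793) = +1·(26793/3909) since 3909 mod 4 = 1, 26793 mod 4 = 1; sign now +1
(26793/3909) = (3339/3909)   [reduce mod 3909]
reciprocity: (3339/3909) = +1·(3909/3339) since 3339 mod 4 = 3, 3909 mod 4 = 1; sign now +1
(3909/3339) = (570/3339)   [reduce mod 3339]
570 = 2^1·285; (2/3339) = -1 since 3339 mod 8 = 3, so (570/3339) = (-1)^1·(285/3339); sign now -1
reciprocity: (285/3339) = +1·(3339/285) since 285 mod 4 = 1, 3339 mod 4 = 3; sign now -1
(3339/285) = (204/285)   [reduce mod 285]
204 = 2^2·51; (2/285) = -1 since 285 mod 8 = 5, so (204/285) = (-1)^2·(51/285); sign now -1
reciprocity: (51/285) = +1·(285/51) since 51 mod 4 = 3, 285 mod 4 = 1; sign now -1
(285/51) = (30/51)   [reduce mod 51]
30 = 2^1·15; (2/51) = -1 since 51 mod 8 = 3, so (30/51) = (-1)^1·(15/51); sign now +1
reciprocity: (15/51) = -1·(51/15) since 15 mod 4 = 3, 51 mod 4 = 3; sign now -1
(51/15) = (6/15)   [reduce mod 15]
6 = 2^1·3; (2/15) = +1 since 15 mod 8 = 7, so (6/15) = (+1)^1·(3/15); sign now -1
reciprocity: (3/15) = -1·(15/3) since 3 mod 4 = 3, 15 mod 4 = 3; sign now +1
(15/3) = (0/3)   [reduce mod 3]
(0/3) = 0   [gcd(a, n) > 1]; final value = 0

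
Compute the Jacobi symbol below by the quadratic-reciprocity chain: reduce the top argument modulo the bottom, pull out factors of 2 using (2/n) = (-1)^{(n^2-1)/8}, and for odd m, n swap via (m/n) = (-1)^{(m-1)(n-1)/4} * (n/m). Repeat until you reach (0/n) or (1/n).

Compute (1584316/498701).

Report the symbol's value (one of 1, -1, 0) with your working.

(1584316/498701) = (88213/498701)   [reduce mod 498701]
reciprocity: (88213/498701) = +1·(498701/88213) since 88213 mod 4 = 1, 498701 mod 4 = 1; sign now +1
(498701/88213) = (57636/88213)   [reduce mod 88213]
57636 = 2^2·14409; (2/88213) = -1 since 88213 mod 8 = 5, so (57636/88213) = (-1)^2·(14409/88213); sign now +1
reciprocity: (14409/88213) = +1·(88213/14409) since 14409 mod 4 = 1, 88213 mod 4 = 1; sign now +1
(88213/14409) = (1759/14409)   [reduce mod 14409]
reciprocity: (1759/14409) = +1·(14409/1759) since 1759 mod 4 = 3, 14409 mod 4 = 1; sign now +1
(14409/1759) = (337/1759)   [reduce mod 1759]
reciprocity: (337/1759) = +1·(1759/337) since 337 mod 4 = 1, 1759 mod 4 = 3; sign now +1
(1759/337) = (74/337)   [reduce mod 337]
74 = 2^1·37; (2/337) = +1 since 337 mod 8 = 1, so (74/337) = (+1)^1·(37/337); sign now +1
reciprocity: (37/337) = +1·(337/37) since 37 mod 4 = 1, 337 mod 4 = 1; sign now +1
(337/37) = (4/37)   [reduce mod 37]
4 = 2^2·1; (2/37) = -1 since 37 mod 8 = 5, so (4/37) = (-1)^2·(1/37); sign now +1
(1/37) = 1; final value = sign = +1

1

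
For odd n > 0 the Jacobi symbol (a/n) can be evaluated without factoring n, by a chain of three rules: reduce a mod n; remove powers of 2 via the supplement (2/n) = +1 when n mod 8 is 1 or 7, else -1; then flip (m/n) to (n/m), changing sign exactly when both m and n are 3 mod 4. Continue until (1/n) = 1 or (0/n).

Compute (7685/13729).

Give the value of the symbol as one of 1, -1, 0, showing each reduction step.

reciprocity: (7685/13729) = +1·(13729/7685) since 7685 mod 4 = 1, 13729 mod 4 = 1; sign now +1
(13729/7685) = (6044/7685)   [reduce mod 7685]
6044 = 2^2·1511; (2/7685) = -1 since 7685 mod 8 = 5, so (6044/7685) = (-1)^2·(1511/7685); sign now +1
reciprocity: (1511/7685) = +1·(7685/1511) since 1511 mod 4 = 3, 7685 mod 4 = 1; sign now +1
(7685/1511) = (130/1511)   [reduce mod 1511]
130 = 2^1·65; (2/1511) = +1 since 1511 mod 8 = 7, so (130/1511) = (+1)^1·(65/1511); sign now +1
reciprocity: (65/1511) = +1·(1511/65) since 65 mod 4 = 1, 1511 mod 4 = 3; sign now +1
(1511/65) = (16/65)   [reduce mod 65]
16 = 2^4·1; (2/65) = +1 since 65 mod 8 = 1, so (16/65) = (+1)^4·(1/65); sign now +1
(1/65) = 1; final value = sign = +1

1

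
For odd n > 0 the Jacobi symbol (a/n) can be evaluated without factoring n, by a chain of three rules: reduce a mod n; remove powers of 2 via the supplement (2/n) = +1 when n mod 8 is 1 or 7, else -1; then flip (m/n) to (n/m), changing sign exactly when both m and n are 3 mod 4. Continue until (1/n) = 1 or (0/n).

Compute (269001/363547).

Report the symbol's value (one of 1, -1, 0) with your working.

0

reciprocity: (269001/363547) = +1·(363547/269001) since 269001 mod 4 = 1, 363547 mod 4 = 3; sign now +1
(363547/269001) = (94546/269001)   [reduce mod 269001]
94546 = 2^1·47273; (2/269001) = +1 since 269001 mod 8 = 1, so (94546/269001) = (+1)^1·(47273/269001); sign now +1
reciprocity: (47273/269001) = +1·(269001/47273) since 47273 mod 4 = 1, 269001 mod 4 = 1; sign now +1
(269001/47273) = (32636/47273)   [reduce mod 47273]
32636 = 2^2·8159; (2/47273) = +1 since 47273 mod 8 = 1, so (32636/47273) = (+1)^2·(8159/47273); sign now +1
reciprocity: (8159/47273) = +1·(47273/8159) since 8159 mod 4 = 3, 47273 mod 4 = 1; sign now +1
(47273/8159) = (6478/8159)   [reduce mod 8159]
6478 = 2^1·3239; (2/8159) = +1 since 8159 mod 8 = 7, so (6478/8159) = (+1)^1·(3239/8159); sign now +1
reciprocity: (3239/8159) = -1·(8159/3239) since 3239 mod 4 = 3, 8159 mod 4 = 3; sign now -1
(8159/3239) = (1681/3239)   [reduce mod 3239]
reciprocity: (1681/3239) = +1·(3239/1681) since 1681 mod 4 = 1, 3239 mod 4 = 3; sign now -1
(3239/1681) = (1558/1681)   [reduce mod 1681]
1558 = 2^1·779; (2/1681) = +1 since 1681 mod 8 = 1, so (1558/1681) = (+1)^1·(779/1681); sign now -1
reciprocity: (779/1681) = +1·(1681/779) since 779 mod 4 = 3, 1681 mod 4 = 1; sign now -1
(1681/779) = (123/779)   [reduce mod 779]
reciprocity: (123/779) = -1·(779/123) since 123 mod 4 = 3, 779 mod 4 = 3; sign now +1
(779/123) = (41/123)   [reduce mod 123]
reciprocity: (41/123) = +1·(123/41) since 41 mod 4 = 1, 123 mod 4 = 3; sign now +1
(123/41) = (0/41)   [reduce mod 41]
(0/41) = 0   [gcd(a, n) > 1]; final value = 0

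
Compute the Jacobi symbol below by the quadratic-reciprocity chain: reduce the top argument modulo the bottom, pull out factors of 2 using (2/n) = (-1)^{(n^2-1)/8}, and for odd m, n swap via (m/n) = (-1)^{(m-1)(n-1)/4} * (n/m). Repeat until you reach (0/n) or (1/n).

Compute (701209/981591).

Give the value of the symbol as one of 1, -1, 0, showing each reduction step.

reciprocity: (701209/981591) = +1·(981591/701209) since 701209 mod 4 = 1, 981591 mod 4 = 3; sign now +1
(981591/701209) = (280382/701209)   [reduce mod 701209]
280382 = 2^1·140191; (2/701209) = +1 since 701209 mod 8 = 1, so (280382/701209) = (+1)^1·(140191/701209); sign now +1
reciprocity: (140191/701209) = +1·(701209/140191) since 140191 mod 4 = 3, 701209 mod 4 = 1; sign now +1
(701209/140191) = (254/140191)   [reduce mod 140191]
254 = 2^1·127; (2/140191) = +1 since 140191 mod 8 = 7, so (254/140191) = (+1)^1·(127/140191); sign now +1
reciprocity: (127/140191) = -1·(140191/127) since 127 mod 4 = 3, 140191 mod 4 = 3; sign now -1
(140191/127) = (110/127)   [reduce mod 127]
110 = 2^1·55; (2/127) = +1 since 127 mod 8 = 7, so (110/127) = (+1)^1·(55/127); sign now -1
reciprocity: (55/127) = -1·(127/55) since 55 mod 4 = 3, 127 mod 4 = 3; sign now +1
(127/55) = (17/55)   [reduce mod 55]
reciprocity: (17/55) = +1·(55/17) since 17 mod 4 = 1, 55 mod 4 = 3; sign now +1
(55/17) = (4/17)   [reduce mod 17]
4 = 2^2·1; (2/17) = +1 since 17 mod 8 = 1, so (4/17) = (+1)^2·(1/17); sign now +1
(1/17) = 1; final value = sign = +1

1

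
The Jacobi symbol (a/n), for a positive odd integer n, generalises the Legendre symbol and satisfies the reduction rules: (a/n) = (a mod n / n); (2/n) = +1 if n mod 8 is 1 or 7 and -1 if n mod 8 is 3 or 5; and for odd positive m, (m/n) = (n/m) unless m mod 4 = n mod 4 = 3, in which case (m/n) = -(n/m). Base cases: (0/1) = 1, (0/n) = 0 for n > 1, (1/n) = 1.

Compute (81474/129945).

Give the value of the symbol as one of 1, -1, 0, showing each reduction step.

0

81474 = 2^1·40737; (2/129945) = +1 since 129945 mod 8 = 1, so (81474/129945) = (+1)^1·(40737/129945); sign now +1
reciprocity: (40737/129945) = +1·(129945/40737) since 40737 mod 4 = 1, 129945 mod 4 = 1; sign now +1
(129945/40737) = (7734/40737)   [reduce mod 40737]
7734 = 2^1·3867; (2/40737) = +1 since 40737 mod 8 = 1, so (7734/40737) = (+1)^1·(3867/40737); sign now +1
reciprocity: (3867/40737) = +1·(40737/3867) since 3867 mod 4 = 3, 40737 mod 4 = 1; sign now +1
(40737/3867) = (2067/3867)   [reduce mod 3867]
reciprocity: (2067/3867) = -1·(3867/2067) since 2067 mod 4 = 3, 3867 mod 4 = 3; sign now -1
(3867/2067) = (1800/2067)   [reduce mod 2067]
1800 = 2^3·225; (2/2067) = -1 since 2067 mod 8 = 3, so (1800/2067) = (-1)^3·(225/2067); sign now +1
reciprocity: (225/2067) = +1·(2067/225) since 225 mod 4 = 1, 2067 mod 4 = 3; sign now +1
(2067/225) = (42/225)   [reduce mod 225]
42 = 2^1·21; (2/225) = +1 since 225 mod 8 = 1, so (42/225) = (+1)^1·(21/225); sign now +1
reciprocity: (21/225) = +1·(225/21) since 21 mod 4 = 1, 225 mod 4 = 1; sign now +1
(225/21) = (15/21)   [reduce mod 21]
reciprocity: (15/21) = +1·(21/15) since 15 mod 4 = 3, 21 mod 4 = 1; sign now +1
(21/15) = (6/15)   [reduce mod 15]
6 = 2^1·3; (2/15) = +1 since 15 mod 8 = 7, so (6/15) = (+1)^1·(3/15); sign now +1
reciprocity: (3/15) = -1·(15/3) since 3 mod 4 = 3, 15 mod 4 = 3; sign now -1
(15/3) = (0/3)   [reduce mod 3]
(0/3) = 0   [gcd(a, n) > 1]; final value = 0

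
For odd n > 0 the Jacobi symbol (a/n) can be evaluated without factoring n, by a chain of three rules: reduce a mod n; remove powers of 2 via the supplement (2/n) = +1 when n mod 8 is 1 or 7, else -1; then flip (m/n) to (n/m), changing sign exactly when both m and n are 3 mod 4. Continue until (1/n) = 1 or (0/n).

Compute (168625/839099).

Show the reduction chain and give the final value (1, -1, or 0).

reciprocity: (168625/839099) = +1·(839099/168625) since 168625 mod 4 = 1, 839099 mod 4 = 3; sign now +1
(839099/168625) = (164599/168625)   [reduce mod 168625]
reciprocity: (164599/168625) = +1·(168625/164599) since 164599 mod 4 = 3, 168625 mod 4 = 1; sign now +1
(168625/164599) = (4026/164599)   [reduce mod 164599]
4026 = 2^1·2013; (2/164599) = +1 since 164599 mod 8 = 7, so (4026/164599) = (+1)^1·(2013/164599); sign now +1
reciprocity: (2013/164599) = +1·(164599/2013) since 2013 mod 4 = 1, 164599 mod 4 = 3; sign now +1
(164599/2013) = (1546/2013)   [reduce mod 2013]
1546 = 2^1·773; (2/2013) = -1 since 2013 mod 8 = 5, so (1546/2013) = (-1)^1·(773/2013); sign now -1
reciprocity: (773/2013) = +1·(2013/773) since 773 mod 4 = 1, 2013 mod 4 = 1; sign now -1
(2013/773) = (467/773)   [reduce mod 773]
reciprocity: (467/773) = +1·(773/467) since 467 mod 4 = 3, 773 mod 4 = 1; sign now -1
(773/467) = (306/467)   [reduce mod 467]
306 = 2^1·153; (2/467) = -1 since 467 mod 8 = 3, so (306/467) = (-1)^1·(153/467); sign now +1
reciprocity: (153/467) = +1·(467/153) since 153 mod 4 = 1, 467 mod 4 = 3; sign now +1
(467/153) = (8/153)   [reduce mod 153]
8 = 2^3·1; (2/153) = +1 since 153 mod 8 = 1, so (8/153) = (+1)^3·(1/153); sign now +1
(1/153) = 1; final value = sign = +1

1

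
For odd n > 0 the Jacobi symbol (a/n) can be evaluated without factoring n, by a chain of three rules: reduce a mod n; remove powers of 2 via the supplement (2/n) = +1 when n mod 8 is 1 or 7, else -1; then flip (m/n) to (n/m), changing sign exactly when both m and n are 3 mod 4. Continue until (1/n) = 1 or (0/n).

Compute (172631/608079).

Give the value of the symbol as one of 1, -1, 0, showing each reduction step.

1

flip (172631/608079) -> (608079/172631): both odd, 172631 mod 4 = 3, 608079 mod 4 = 3, so the flip contributes -1; sign now -1
(608079/172631): 608079 mod 172631 = 90186, so (608079/172631) = (90186/172631)
factor out 2^1: 90186 = 2^1·45093; with 172631 mod 8 = 7, (2/172631) = +1; sign now -1; continue with (45093/172631)
flip (45093/172631) -> (172631/45093): both odd, 45093 mod 4 = 1, 172631 mod 4 = 3, so the flip contributes +1; sign now -1
(172631/45093): 172631 mod 45093 = 37352, so (172631/45093) = (37352/45093)
factor out 2^3: 37352 = 2^3·4669; with 45093 mod 8 = 5, (2/45093) = -1; sign now +1; continue with (4669/45093)
flip (4669/45093) -> (45093/4669): both odd, 4669 mod 4 = 1, 45093 mod 4 = 1, so the flip contributes +1; sign now +1
(45093/4669): 45093 mod 4669 = 3072, so (45093/4669) = (3072/4669)
factor out 2^10: 3072 = 2^10·3; with 4669 mod 8 = 5, (2/4669) = -1; sign now +1; continue with (3/4669)
flip (3/4669) -> (4669/3): both odd, 3 mod 4 = 3, 4669 mod 4 = 1, so the flip contributes +1; sign now +1
(4669/3): 4669 mod 3 = 1, so (4669/3) = (1/3)
reached (1/3) = 1, so the symbol is +1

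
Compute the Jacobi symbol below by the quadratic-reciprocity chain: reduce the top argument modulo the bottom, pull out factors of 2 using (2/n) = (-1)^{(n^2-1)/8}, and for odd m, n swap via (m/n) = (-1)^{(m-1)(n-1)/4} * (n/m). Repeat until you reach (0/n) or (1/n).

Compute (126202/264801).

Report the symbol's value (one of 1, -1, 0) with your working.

factor out 2^1: 126202 = 2^1·63101; with 264801 mod 8 = 1, (2/264801) = +1; sign now +1; continue with (63101/264801)
flip (63101/264801) -> (264801/63101): both odd, 63101 mod 4 = 1, 264801 mod 4 = 1, so the flip contributes +1; sign now +1
(264801/63101): 264801 mod 63101 = 12397, so (264801/63101) = (12397/63101)
flip (12397/63101) -> (63101/12397): both odd, 12397 mod 4 = 1, 63101 mod 4 = 1, so the flip contributes +1; sign now +1
(63101/12397): 63101 mod 12397 = 1116, so (63101/12397) = (1116/12397)
factor out 2^2: 1116 = 2^2·279; with 12397 mod 8 = 5, (2/12397) = -1; sign now +1; continue with (279/12397)
flip (279/12397) -> (12397/279): both odd, 279 mod 4 = 3, 12397 mod 4 = 1, so the flip contributes +1; sign now +1
(12397/279): 12397 mod 279 = 121, so (12397/279) = (121/279)
flip (121/279) -> (279/121): both odd, 121 mod 4 = 1, 279 mod 4 = 3, so the flip contributes +1; sign now +1
(279/121): 279 mod 121 = 37, so (279/121) = (37/121)
flip (37/121) -> (121/37): both odd, 37 mod 4 = 1, 121 mod 4 = 1, so the flip contributes +1; sign now +1
(121/37): 121 mod 37 = 10, so (121/37) = (10/37)
factor out 2^1: 10 = 2^1·5; with 37 mod 8 = 5, (2/37) = -1; sign now -1; continue with (5/37)
flip (5/37) -> (37/5): both odd, 5 mod 4 = 1, 37 mod 4 = 1, so the flip contributes +1; sign now -1
(37/5): 37 mod 5 = 2, so (37/5) = (2/5)
factor out 2^1: 2 = 2^1·1; with 5 mod 8 = 5, (2/5) = -1; sign now +1; continue with (1/5)
reached (1/5) = 1, so the symbol is +1

1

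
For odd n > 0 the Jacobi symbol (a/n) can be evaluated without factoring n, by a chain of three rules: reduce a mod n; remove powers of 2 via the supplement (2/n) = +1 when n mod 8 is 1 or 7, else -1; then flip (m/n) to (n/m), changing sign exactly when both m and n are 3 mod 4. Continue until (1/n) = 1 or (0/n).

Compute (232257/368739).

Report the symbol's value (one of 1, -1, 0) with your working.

reciprocity: (232257/368739) = +1·(368739/232257) since 232257 mod 4 = 1, 368739 mod 4 = 3; sign now +1
(368739/232257) = (136482/232257)   [reduce mod 232257]
136482 = 2^1·68241; (2/232257) = +1 since 232257 mod 8 = 1, so (136482/232257) = (+1)^1·(68241/232257); sign now +1
reciprocity: (68241/232257) = +1·(232257/68241) since 68241 mod 4 = 1, 232257 mod 4 = 1; sign now +1
(232257/68241) = (27534/68241)   [reduce mod 68241]
27534 = 2^1·13767; (2/68241) = +1 since 68241 mod 8 = 1, so (27534/68241) = (+1)^1·(13767/68241); sign now +1
reciprocity: (13767/68241) = +1·(68241/13767) since 13767 mod 4 = 3, 68241 mod 4 = 1; sign now +1
(68241/13767) = (13173/13767)   [reduce mod 13767]
reciprocity: (13173/13767) = +1·(13767/13173) since 13173 mod 4 = 1, 13767 mod 4 = 3; sign now +1
(13767/13173) = (594/13173)   [reduce mod 13173]
594 = 2^1·297; (2/13173) = -1 since 13173 mod 8 = 5, so (594/13173) = (-1)^1·(297/13173); sign now -1
reciprocity: (297/13173) = +1·(13173/297) since 297 mod 4 = 1, 13173 mod 4 = 1; sign now -1
(13173/297) = (105/297)   [reduce mod 297]
reciprocity: (105/297) = +1·(297/105) since 105 mod 4 = 1, 297 mod 4 = 1; sign now -1
(297/105) = (87/105)   [reduce mod 105]
reciprocity: (87/105) = +1·(105/87) since 87 mod 4 = 3, 105 mod 4 = 1; sign now -1
(105/87) = (18/87)   [reduce mod 87]
18 = 2^1·9; (2/87) = +1 since 87 mod 8 = 7, so (18/87) = (+1)^1·(9/87); sign now -1
reciprocity: (9/87) = +1·(87/9) since 9 mod 4 = 1, 87 mod 4 = 3; sign now -1
(87/9) = (6/9)   [reduce mod 9]
6 = 2^1·3; (2/9) = +1 since 9 mod 8 = 1, so (6/9) = (+1)^1·(3/9); sign now -1
reciprocity: (3/9) = +1·(9/3) since 3 mod 4 = 3, 9 mod 4 = 1; sign now -1
(9/3) = (0/3)   [reduce mod 3]
(0/3) = 0   [gcd(a, n) > 1]; final value = 0

0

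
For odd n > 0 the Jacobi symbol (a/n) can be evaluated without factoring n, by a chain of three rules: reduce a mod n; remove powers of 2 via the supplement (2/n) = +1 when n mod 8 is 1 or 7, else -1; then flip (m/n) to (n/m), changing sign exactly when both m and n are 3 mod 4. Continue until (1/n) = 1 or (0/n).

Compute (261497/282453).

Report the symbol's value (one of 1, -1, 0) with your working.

-1

reciprocity: (261497/282453) = +1·(282453/261497) since 261497 mod 4 = 1, 282453 mod 4 = 1; sign now +1
(282453/261497) = (20956/261497)   [reduce mod 261497]
20956 = 2^2·5239; (2/261497) = +1 since 261497 mod 8 = 1, so (20956/261497) = (+1)^2·(5239/261497); sign now +1
reciprocity: (5239/261497) = +1·(261497/5239) since 5239 mod 4 = 3, 261497 mod 4 = 1; sign now +1
(261497/5239) = (4786/5239)   [reduce mod 5239]
4786 = 2^1·2393; (2/5239) = +1 since 5239 mod 8 = 7, so (4786/5239) = (+1)^1·(2393/5239); sign now +1
reciprocity: (2393/5239) = +1·(5239/2393) since 2393 mod 4 = 1, 5239 mod 4 = 3; sign now +1
(5239/2393) = (453/2393)   [reduce mod 2393]
reciprocity: (453/2393) = +1·(2393/453) since 453 mod 4 = 1, 2393 mod 4 = 1; sign now +1
(2393/453) = (128/453)   [reduce mod 453]
128 = 2^7·1; (2/453) = -1 since 453 mod 8 = 5, so (128/453) = (-1)^7·(1/453); sign now -1
(1/453) = 1; final value = sign = -1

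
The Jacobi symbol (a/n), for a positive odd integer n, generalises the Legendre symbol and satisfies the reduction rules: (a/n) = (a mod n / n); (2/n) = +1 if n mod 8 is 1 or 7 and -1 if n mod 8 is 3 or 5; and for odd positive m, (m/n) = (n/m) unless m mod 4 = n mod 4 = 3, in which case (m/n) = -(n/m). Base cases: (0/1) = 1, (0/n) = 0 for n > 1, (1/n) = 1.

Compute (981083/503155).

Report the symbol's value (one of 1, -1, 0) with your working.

-1

(981083/503155): 981083 mod 503155 = 477928, so (981083/503155) = (477928/503155)
factor out 2^3: 477928 = 2^3·59741; with 503155 mod 8 = 3, (2/503155) = -1; sign now -1; continue with (59741/503155)
flip (59741/503155) -> (503155/59741): both odd, 59741 mod 4 = 1, 503155 mod 4 = 3, so the flip contributes +1; sign now -1
(503155/59741): 503155 mod 59741 = 25227, so (503155/59741) = (25227/59741)
flip (25227/59741) -> (59741/25227): both odd, 25227 mod 4 = 3, 59741 mod 4 = 1, so the flip contributes +1; sign now -1
(59741/25227): 59741 mod 25227 = 9287, so (59741/25227) = (9287/25227)
flip (9287/25227) -> (25227/9287): both odd, 9287 mod 4 = 3, 25227 mod 4 = 3, so the flip contributes -1; sign now +1
(25227/9287): 25227 mod 9287 = 6653, so (25227/9287) = (6653/9287)
flip (6653/9287) -> (9287/6653): both odd, 6653 mod 4 = 1, 9287 mod 4 = 3, so the flip contributes +1; sign now +1
(9287/6653): 9287 mod 6653 = 2634, so (9287/6653) = (2634/6653)
factor out 2^1: 2634 = 2^1·1317; with 6653 mod 8 = 5, (2/6653) = -1; sign now -1; continue with (1317/6653)
flip (1317/6653) -> (6653/1317): both odd, 1317 mod 4 = 1, 6653 mod 4 = 1, so the flip contributes +1; sign now -1
(6653/1317): 6653 mod 1317 = 68, so (6653/1317) = (68/1317)
factor out 2^2: 68 = 2^2·17; with 1317 mod 8 = 5, (2/1317) = -1; sign now -1; continue with (17/1317)
flip (17/1317) -> (1317/17): both odd, 17 mod 4 = 1, 1317 mod 4 = 1, so the flip contributes +1; sign now -1
(1317/17): 1317 mod 17 = 8, so (1317/17) = (8/17)
factor out 2^3: 8 = 2^3·1; with 17 mod 8 = 1, (2/17) = +1; sign now -1; continue with (1/17)
reached (1/17) = 1, so the symbol is -1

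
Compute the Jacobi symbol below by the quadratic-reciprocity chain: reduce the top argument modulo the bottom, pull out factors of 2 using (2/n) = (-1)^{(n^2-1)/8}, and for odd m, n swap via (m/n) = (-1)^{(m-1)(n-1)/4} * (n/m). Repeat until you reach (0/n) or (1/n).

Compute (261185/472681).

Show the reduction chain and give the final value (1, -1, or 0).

reciprocity: (261185/472681) = +1·(472681/261185) since 261185 mod 4 = 1, 472681 mod 4 = 1; sign now +1
(472681/261185) = (211496/261185)   [reduce mod 261185]
211496 = 2^3·26437; (2/261185) = +1 since 261185 mod 8 = 1, so (211496/261185) = (+1)^3·(26437/261185); sign now +1
reciprocity: (26437/261185) = +1·(261185/26437) since 26437 mod 4 = 1, 261185 mod 4 = 1; sign now +1
(261185/26437) = (23252/26437)   [reduce mod 26437]
23252 = 2^2·5813; (2/26437) = -1 since 26437 mod 8 = 5, so (23252/26437) = (-1)^2·(5813/26437); sign now +1
reciprocity: (5813/26437) = +1·(26437/5813) since 5813 mod 4 = 1, 26437 mod 4 = 1; sign now +1
(26437/5813) = (3185/5813)   [reduce mod 5813]
reciprocity: (3185/5813) = +1·(5813/3185) since 3185 mod 4 = 1, 5813 mod 4 = 1; sign now +1
(5813/3185) = (2628/3185)   [reduce mod 3185]
2628 = 2^2·657; (2/3185) = +1 since 3185 mod 8 = 1, so (2628/3185) = (+1)^2·(657/3185); sign now +1
reciprocity: (657/3185) = +1·(3185/657) since 657 mod 4 = 1, 3185 mod 4 = 1; sign now +1
(3185/657) = (557/657)   [reduce mod 657]
reciprocity: (557/657) = +1·(657/557) since 557 mod 4 = 1, 657 mod 4 = 1; sign now +1
(657/557) = (100/557)   [reduce mod 557]
100 = 2^2·25; (2/557) = -1 since 557 mod 8 = 5, so (100/557) = (-1)^2·(25/557); sign now +1
reciprocity: (25/557) = +1·(557/25) since 25 mod 4 = 1, 557 mod 4 = 1; sign now +1
(557/25) = (7/25)   [reduce mod 25]
reciprocity: (7/25) = +1·(25/7) since 7 mod 4 = 3, 25 mod 4 = 1; sign now +1
(25/7) = (4/7)   [reduce mod 7]
4 = 2^2·1; (2/7) = +1 since 7 mod 8 = 7, so (4/7) = (+1)^2·(1/7); sign now +1
(1/7) = 1; final value = sign = +1

1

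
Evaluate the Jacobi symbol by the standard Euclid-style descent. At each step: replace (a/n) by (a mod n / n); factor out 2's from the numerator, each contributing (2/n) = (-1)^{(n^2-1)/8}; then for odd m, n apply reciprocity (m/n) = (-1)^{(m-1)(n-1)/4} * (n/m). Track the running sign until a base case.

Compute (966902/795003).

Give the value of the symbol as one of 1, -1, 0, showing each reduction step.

1

(966902/795003) = (171899/795003)   [reduce mod 795003]
reciprocity: (171899/795003) = -1·(795003/171899) since 171899 mod 4 = 3, 795003 mod 4 = 3; sign now -1
(795003/171899) = (107407/171899)   [reduce mod 171899]
reciprocity: (107407/171899) = -1·(171899/107407) since 107407 mod 4 = 3, 171899 mod 4 = 3; sign now +1
(171899/107407) = (64492/107407)   [reduce mod 107407]
64492 = 2^2·16123; (2/107407) = +1 since 107407 mod 8 = 7, so (64492/107407) = (+1)^2·(16123/107407); sign now +1
reciprocity: (16123/107407) = -1·(107407/16123) since 16123 mod 4 = 3, 107407 mod 4 = 3; sign now -1
(107407/16123) = (10669/16123)   [reduce mod 16123]
reciprocity: (10669/16123) = +1·(16123/10669) since 10669 mod 4 = 1, 16123 mod 4 = 3; sign now -1
(16123/10669) = (5454/10669)   [reduce mod 10669]
5454 = 2^1·2727; (2/10669) = -1 since 10669 mod 8 = 5, so (5454/10669) = (-1)^1·(2727/10669); sign now +1
reciprocity: (2727/10669) = +1·(10669/2727) since 2727 mod 4 = 3, 10669 mod 4 = 1; sign now +1
(10669/2727) = (2488/2727)   [reduce mod 2727]
2488 = 2^3·311; (2/2727) = +1 since 2727 mod 8 = 7, so (2488/2727) = (+1)^3·(311/2727); sign now +1
reciprocity: (311/2727) = -1·(2727/311) since 311 mod 4 = 3, 2727 mod 4 = 3; sign now -1
(2727/311) = (239/311)   [reduce mod 311]
reciprocity: (239/311) = -1·(311/239) since 239 mod 4 = 3, 311 mod 4 = 3; sign now +1
(311/239) = (72/239)   [reduce mod 239]
72 = 2^3·9; (2/239) = +1 since 239 mod 8 = 7, so (72/239) = (+1)^3·(9/239); sign now +1
reciprocity: (9/239) = +1·(239/9) since 9 mod 4 = 1, 239 mod 4 = 3; sign now +1
(239/9) = (5/9)   [reduce mod 9]
reciprocity: (5/9) = +1·(9/5) since 5 mod 4 = 1, 9 mod 4 = 1; sign now +1
(9/5) = (4/5)   [reduce mod 5]
4 = 2^2·1; (2/5) = -1 since 5 mod 8 = 5, so (4/5) = (-1)^2·(1/5); sign now +1
(1/5) = 1; final value = sign = +1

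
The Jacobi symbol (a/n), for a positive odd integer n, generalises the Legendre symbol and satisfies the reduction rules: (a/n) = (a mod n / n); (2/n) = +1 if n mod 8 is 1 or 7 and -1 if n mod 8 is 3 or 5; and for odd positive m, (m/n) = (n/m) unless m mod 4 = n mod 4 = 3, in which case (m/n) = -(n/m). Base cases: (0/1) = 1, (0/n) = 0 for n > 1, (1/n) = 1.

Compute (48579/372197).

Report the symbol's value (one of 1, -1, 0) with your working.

-1

flip (48579/372197) -> (372197/48579): both odd, 48579 mod 4 = 3, 372197 mod 4 = 1, so the flip contributes +1; sign now +1
(372197/48579): 372197 mod 48579 = 32144, so (372197/48579) = (32144/48579)
factor out 2^4: 32144 = 2^4·2009; with 48579 mod 8 = 3, (2/48579) = -1; sign now +1; continue with (2009/48579)
flip (2009/48579) -> (48579/2009): both odd, 2009 mod 4 = 1, 48579 mod 4 = 3, so the flip contributes +1; sign now +1
(48579/2009): 48579 mod 2009 = 363, so (48579/2009) = (363/2009)
flip (363/2009) -> (2009/363): both odd, 363 mod 4 = 3, 2009 mod 4 = 1, so the flip contributes +1; sign now +1
(2009/363): 2009 mod 363 = 194, so (2009/363) = (194/363)
factor out 2^1: 194 = 2^1·97; with 363 mod 8 = 3, (2/363) = -1; sign now -1; continue with (97/363)
flip (97/363) -> (363/97): both odd, 97 mod 4 = 1, 363 mod 4 = 3, so the flip contributes +1; sign now -1
(363/97): 363 mod 97 = 72, so (363/97) = (72/97)
factor out 2^3: 72 = 2^3·9; with 97 mod 8 = 1, (2/97) = +1; sign now -1; continue with (9/97)
flip (9/97) -> (97/9): both odd, 9 mod 4 = 1, 97 mod 4 = 1, so the flip contributes +1; sign now -1
(97/9): 97 mod 9 = 7, so (97/9) = (7/9)
flip (7/9) -> (9/7): both odd, 7 mod 4 = 3, 9 mod 4 = 1, so the flip contributes +1; sign now -1
(9/7): 9 mod 7 = 2, so (9/7) = (2/7)
factor out 2^1: 2 = 2^1·1; with 7 mod 8 = 7, (2/7) = +1; sign now -1; continue with (1/7)
reached (1/7) = 1, so the symbol is -1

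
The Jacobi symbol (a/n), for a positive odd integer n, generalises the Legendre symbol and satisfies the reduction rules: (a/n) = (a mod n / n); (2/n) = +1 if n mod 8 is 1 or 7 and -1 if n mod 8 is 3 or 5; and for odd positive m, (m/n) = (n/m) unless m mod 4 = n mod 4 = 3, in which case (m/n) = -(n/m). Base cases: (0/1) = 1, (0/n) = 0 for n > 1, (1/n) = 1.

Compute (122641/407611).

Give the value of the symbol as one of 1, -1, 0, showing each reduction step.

flip (122641/407611) -> (407611/122641): both odd, 122641 mod 4 = 1, 407611 mod 4 = 3, so the flip contributes +1; sign now +1
(407611/122641): 407611 mod 122641 = 39688, so (407611/122641) = (39688/122641)
factor out 2^3: 39688 = 2^3·4961; with 122641 mod 8 = 1, (2/122641) = +1; sign now +1; continue with (4961/122641)
flip (4961/122641) -> (122641/4961): both odd, 4961 mod 4 = 1, 122641 mod 4 = 1, so the flip contributes +1; sign now +1
(122641/4961): 122641 mod 4961 = 3577, so (122641/4961) = (3577/4961)
flip (3577/4961) -> (4961/3577): both odd, 3577 mod 4 = 1, 4961 mod 4 = 1, so the flip contributes +1; sign now +1
(4961/3577): 4961 mod 3577 = 1384, so (4961/3577) = (1384/3577)
factor out 2^3: 1384 = 2^3·173; with 3577 mod 8 = 1, (2/3577) = +1; sign now +1; continue with (173/3577)
flip (173/3577) -> (3577/173): both odd, 173 mod 4 = 1, 3577 mod 4 = 1, so the flip contributes +1; sign now +1
(3577/173): 3577 mod 173 = 117, so (3577/173) = (117/173)
flip (117/173) -> (173/117): both odd, 117 mod 4 = 1, 173 mod 4 = 1, so the flip contributes +1; sign now +1
(173/117): 173 mod 117 = 56, so (173/117) = (56/117)
factor out 2^3: 56 = 2^3·7; with 117 mod 8 = 5, (2/117) = -1; sign now -1; continue with (7/117)
flip (7/117) -> (117/7): both odd, 7 mod 4 = 3, 117 mod 4 = 1, so the flip contributes +1; sign now -1
(117/7): 117 mod 7 = 5, so (117/7) = (5/7)
flip (5/7) -> (7/5): both odd, 5 mod 4 = 1, 7 mod 4 = 3, so the flip contributes +1; sign now -1
(7/5): 7 mod 5 = 2, so (7/5) = (2/5)
factor out 2^1: 2 = 2^1·1; with 5 mod 8 = 5, (2/5) = -1; sign now +1; continue with (1/5)
reached (1/5) = 1, so the symbol is +1

1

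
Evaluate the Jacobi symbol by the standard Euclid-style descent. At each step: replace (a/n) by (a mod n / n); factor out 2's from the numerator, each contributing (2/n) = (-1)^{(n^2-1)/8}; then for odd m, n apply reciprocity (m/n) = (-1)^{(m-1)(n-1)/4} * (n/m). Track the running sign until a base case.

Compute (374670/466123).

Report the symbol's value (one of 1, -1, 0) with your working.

374670 = 2^1·187335; (2/466123) = -1 since 466123 mod 8 = 3, so (374670/466123) = (-1)^1·(187335/466123); sign now -1
reciprocity: (187335/466123) = -1·(466123/187335) since 187335 mod 4 = 3, 466123 mod 4 = 3; sign now +1
(466123/187335) = (91453/187335)   [reduce mod 187335]
reciprocity: (91453/187335) = +1·(187335/91453) since 91453 mod 4 = 1, 187335 mod 4 = 3; sign now +1
(187335/91453) = (4429/91453)   [reduce mod 91453]
reciprocity: (4429/91453) = +1·(91453/4429) since 4429 mod 4 = 1, 91453 mod 4 = 1; sign now +1
(91453/4429) = (2873/4429)   [reduce mod 4429]
reciprocity: (2873/4429) = +1·(4429/2873) since 2873 mod 4 = 1, 4429 mod 4 = 1; sign now +1
(4429/2873) = (1556/2873)   [reduce mod 2873]
1556 = 2^2·389; (2/2873) = +1 since 2873 mod 8 = 1, so (1556/2873) = (+1)^2·(389/2873); sign now +1
reciprocity: (389/2873) = +1·(2873/389) since 389 mod 4 = 1, 2873 mod 4 = 1; sign now +1
(2873/389) = (150/389)   [reduce mod 389]
150 = 2^1·75; (2/389) = -1 since 389 mod 8 = 5, so (150/389) = (-1)^1·(75/389); sign now -1
reciprocity: (75/389) = +1·(389/75) since 75 mod 4 = 3, 389 mod 4 = 1; sign now -1
(389/75) = (14/75)   [reduce mod 75]
14 = 2^1·7; (2/75) = -1 since 75 mod 8 = 3, so (14/75) = (-1)^1·(7/75); sign now +1
reciprocity: (7/75) = -1·(75/7) since 7 mod 4 = 3, 75 mod 4 = 3; sign now -1
(75/7) = (5/7)   [reduce mod 7]
reciprocity: (5/7) = +1·(7/5) since 5 mod 4 = 1, 7 mod 4 = 3; sign now -1
(7/5) = (2/5)   [reduce mod 5]
2 = 2^1·1; (2/5) = -1 since 5 mod 8 = 5, so (2/5) = (-1)^1·(1/5); sign now +1
(1/5) = 1; final value = sign = +1

1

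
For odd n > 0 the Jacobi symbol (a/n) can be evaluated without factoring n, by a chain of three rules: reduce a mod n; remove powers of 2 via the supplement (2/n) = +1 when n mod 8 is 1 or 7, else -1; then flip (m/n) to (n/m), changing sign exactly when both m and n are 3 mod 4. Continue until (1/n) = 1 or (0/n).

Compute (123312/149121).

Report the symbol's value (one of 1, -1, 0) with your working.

factor out 2^4: 123312 = 2^4·7707; with 149121 mod 8 = 1, (2/149121) = +1; sign now +1; continue with (7707/149121)
flip (7707/149121) -> (149121/7707): both odd, 7707 mod 4 = 3, 149121 mod 4 = 1, so the flip contributes +1; sign now +1
(149121/7707): 149121 mod 7707 = 2688, so (149121/7707) = (2688/7707)
factor out 2^7: 2688 = 2^7·21; with 7707 mod 8 = 3, (2/7707) = -1; sign now -1; continue with (21/7707)
flip (21/7707) -> (7707/21): both odd, 21 mod 4 = 1, 7707 mod 4 = 3, so the flip contributes +1; sign now -1
(7707/21): 7707 mod 21 = 0, so (7707/21) = (0/21)
reached (0/21); gcd(a, n) > 1, so (0/21) = 0 and the symbol is 0

0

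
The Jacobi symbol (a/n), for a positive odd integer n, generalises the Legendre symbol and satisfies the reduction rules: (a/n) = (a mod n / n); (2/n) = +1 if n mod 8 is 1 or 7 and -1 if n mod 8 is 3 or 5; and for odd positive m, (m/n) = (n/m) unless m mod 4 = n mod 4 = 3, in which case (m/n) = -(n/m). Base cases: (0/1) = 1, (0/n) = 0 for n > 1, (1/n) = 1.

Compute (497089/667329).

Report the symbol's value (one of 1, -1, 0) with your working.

-1

reciprocity: (497089/667329) = +1·(667329/497089) since 497089 mod 4 = 1, 667329 mod 4 = 1; sign now +1
(667329/497089) = (170240/497089)   [reduce mod 497089]
170240 = 2^8·665; (2/497089) = +1 since 497089 mod 8 = 1, so (170240/497089) = (+1)^8·(665/497089); sign now +1
reciprocity: (665/497089) = +1·(497089/665) since 665 mod 4 = 1, 497089 mod 4 = 1; sign now +1
(497089/665) = (334/665)   [reduce mod 665]
334 = 2^1·167; (2/665) = +1 since 665 mod 8 = 1, so (334/665) = (+1)^1·(167/665); sign now +1
reciprocity: (167/665) = +1·(665/167) since 167 mod 4 = 3, 665 mod 4 = 1; sign now +1
(665/167) = (164/167)   [reduce mod 167]
164 = 2^2·41; (2/167) = +1 since 167 mod 8 = 7, so (164/167) = (+1)^2·(41/167); sign now +1
reciprocity: (41/167) = +1·(167/41) since 41 mod 4 = 1, 167 mod 4 = 3; sign now +1
(167/41) = (3/41)   [reduce mod 41]
reciprocity: (3/41) = +1·(41/3) since 3 mod 4 = 3, 41 mod 4 = 1; sign now +1
(41/3) = (2/3)   [reduce mod 3]
2 = 2^1·1; (2/3) = -1 since 3 mod 8 = 3, so (2/3) = (-1)^1·(1/3); sign now -1
(1/3) = 1; final value = sign = -1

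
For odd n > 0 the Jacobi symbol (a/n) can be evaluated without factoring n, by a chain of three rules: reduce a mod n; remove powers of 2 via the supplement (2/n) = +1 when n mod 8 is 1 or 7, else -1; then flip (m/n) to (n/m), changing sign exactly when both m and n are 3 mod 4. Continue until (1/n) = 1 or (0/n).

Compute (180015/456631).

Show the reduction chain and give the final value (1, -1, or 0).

flip (180015/456631) -> (456631/180015): both odd, 180015 mod 4 = 3, 456631 mod 4 = 3, so the flip contributes -1; sign now -1
(456631/180015): 456631 mod 180015 = 96601, so (456631/180015) = (96601/180015)
flip (96601/180015) -> (180015/96601): both odd, 96601 mod 4 = 1, 180015 mod 4 = 3, so the flip contributes +1; sign now -1
(180015/96601): 180015 mod 96601 = 83414, so (180015/96601) = (83414/96601)
factor out 2^1: 83414 = 2^1·41707; with 96601 mod 8 = 1, (2/96601) = +1; sign now -1; continue with (41707/96601)
flip (41707/96601) -> (96601/41707): both odd, 41707 mod 4 = 3, 96601 mod 4 = 1, so the flip contributes +1; sign now -1
(96601/41707): 96601 mod 41707 = 13187, so (96601/41707) = (13187/41707)
flip (13187/41707) -> (41707/13187): both odd, 13187 mod 4 = 3, 41707 mod 4 = 3, so the flip contributes -1; sign now +1
(41707/13187): 41707 mod 13187 = 2146, so (41707/13187) = (2146/13187)
factor out 2^1: 2146 = 2^1·1073; with 13187 mod 8 = 3, (2/13187) = -1; sign now -1; continue with (1073/13187)
flip (1073/13187) -> (13187/1073): both odd, 1073 mod 4 = 1, 13187 mod 4 = 3, so the flip contributes +1; sign now -1
(13187/1073): 13187 mod 1073 = 311, so (13187/1073) = (311/1073)
flip (311/1073) -> (1073/311): both odd, 311 mod 4 = 3, 1073 mod 4 = 1, so the flip contributes +1; sign now -1
(1073/311): 1073 mod 311 = 140, so (1073/311) = (140/311)
factor out 2^2: 140 = 2^2·35; with 311 mod 8 = 7, (2/311) = +1; sign now -1; continue with (35/311)
flip (35/311) -> (311/35): both odd, 35 mod 4 = 3, 311 mod 4 = 3, so the flip contributes -1; sign now +1
(311/35): 311 mod 35 = 31, so (311/35) = (31/35)
flip (31/35) -> (35/31): both odd, 31 mod 4 = 3, 35 mod 4 = 3, so the flip contributes -1; sign now -1
(35/31): 35 mod 31 = 4, so (35/31) = (4/31)
factor out 2^2: 4 = 2^2·1; with 31 mod 8 = 7, (2/31) = +1; sign now -1; continue with (1/31)
reached (1/31) = 1, so the symbol is -1

-1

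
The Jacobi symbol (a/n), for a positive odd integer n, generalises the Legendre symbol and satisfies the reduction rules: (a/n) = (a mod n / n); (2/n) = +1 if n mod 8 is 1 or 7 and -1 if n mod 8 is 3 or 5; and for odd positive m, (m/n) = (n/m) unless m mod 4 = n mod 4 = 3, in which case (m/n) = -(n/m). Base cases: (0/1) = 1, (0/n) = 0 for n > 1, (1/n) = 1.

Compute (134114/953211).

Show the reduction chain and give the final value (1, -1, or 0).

1

factor out 2^1: 134114 = 2^1·67057; with 953211 mod 8 = 3, (2/953211) = -1; sign now -1; continue with (67057/953211)
flip (67057/953211) -> (953211/67057): both odd, 67057 mod 4 = 1, 953211 mod 4 = 3, so the flip contributes +1; sign now -1
(953211/67057): 953211 mod 67057 = 14413, so (953211/67057) = (14413/67057)
flip (14413/67057) -> (67057/14413): both odd, 14413 mod 4 = 1, 67057 mod 4 = 1, so the flip contributes +1; sign now -1
(67057/14413): 67057 mod 14413 = 9405, so (67057/14413) = (9405/14413)
flip (9405/14413) -> (14413/9405): both odd, 9405 mod 4 = 1, 14413 mod 4 = 1, so the flip contributes +1; sign now -1
(14413/9405): 14413 mod 9405 = 5008, so (14413/9405) = (5008/9405)
factor out 2^4: 5008 = 2^4·313; with 9405 mod 8 = 5, (2/9405) = -1; sign now -1; continue with (313/9405)
flip (313/9405) -> (9405/313): both odd, 313 mod 4 = 1, 9405 mod 4 = 1, so the flip contributes +1; sign now -1
(9405/313): 9405 mod 313 = 15, so (9405/313) = (15/313)
flip (15/313) -> (313/15): both odd, 15 mod 4 = 3, 313 mod 4 = 1, so the flip contributes +1; sign now -1
(313/15): 313 mod 15 = 13, so (313/15) = (13/15)
flip (13/15) -> (15/13): both odd, 13 mod 4 = 1, 15 mod 4 = 3, so the flip contributes +1; sign now -1
(15/13): 15 mod 13 = 2, so (15/13) = (2/13)
factor out 2^1: 2 = 2^1·1; with 13 mod 8 = 5, (2/13) = -1; sign now +1; continue with (1/13)
reached (1/13) = 1, so the symbol is +1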